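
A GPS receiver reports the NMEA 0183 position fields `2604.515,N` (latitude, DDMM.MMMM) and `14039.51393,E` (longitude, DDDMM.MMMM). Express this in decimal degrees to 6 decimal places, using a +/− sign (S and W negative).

Latitude: split at 2 digits → 26° and 4.515′; 26 + 4.515/60 = 26.0752500
N → positive
λ: split at 3 digits → 140° and 39.51393′; 140 + 39.51393/60 = 140.6585655
E → positive

26.075250, 140.658566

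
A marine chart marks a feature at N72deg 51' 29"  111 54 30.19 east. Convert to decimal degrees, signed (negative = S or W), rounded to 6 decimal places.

72.858056, 111.908386

Lat: 72 + 51/60 + 29/3600 = 72.8580556
N ⇒ keep positive
Lon: 54′ + 30.19″ = 54.50317′; 111 + 54.50317/60 = 111.9083861
E → positive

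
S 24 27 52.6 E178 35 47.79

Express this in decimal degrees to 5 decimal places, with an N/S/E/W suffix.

24.46461° S, 178.59661° E

Latitude: 24 + 27/60 + 52.6/3600 = 24.464611
Longitude: 178° + 35/60 + 47.79/3600 = 178 + 0.583333 + 0.013275 = 178.596608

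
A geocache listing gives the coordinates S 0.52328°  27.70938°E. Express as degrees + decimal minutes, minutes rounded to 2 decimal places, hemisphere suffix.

Lat: fractional part 0.523280 → 31.3968 minutes
Longitude: minutes = (27.709380 − 27) × 60 = 42.5628

0° 31.40′ S, 27° 42.56′ E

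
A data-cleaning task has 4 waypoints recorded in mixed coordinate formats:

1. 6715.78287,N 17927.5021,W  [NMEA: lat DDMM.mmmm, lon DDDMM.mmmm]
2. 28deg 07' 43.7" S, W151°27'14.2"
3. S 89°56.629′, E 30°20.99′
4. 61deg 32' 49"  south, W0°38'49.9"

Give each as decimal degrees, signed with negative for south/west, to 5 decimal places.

1. 67.26305, -179.45837
2. -28.12881, -151.45394
3. -89.94382, 30.34983
4. -61.54694, -0.64719

Point 1:
  φ: split at 2 digits → 67° and 15.78287′; 67 + 15.78287/60 = 67.263048
  N ⇒ keep positive
  λ: split at 3 digits → 179° and 27.5021′; 179 + 27.5021/60 = 179.458368
  hemisphere W, so the sign is −
Point 2:
  Latitude: 28° + 7/60 + 43.7/3600 = 28 + 0.116667 + 0.012139 = 28.128806
  hemisphere S, so the sign is −
  Longitude: 151° + 27/60 + 14.2/3600 = 151 + 0.450000 + 0.003944 = 151.453944
  W → negative
Point 3:
  Latitude: 89 + 56.629/60 = 89.943817
  S ⇒ negate
  λ: 20.99′ = 0.349833°; total 30.349833
  E ⇒ keep positive
Point 4:
  φ: 32′ + 49″ = 32.81667′; 61 + 32.81667/60 = 61.546944
  hemisphere S, so the sign is −
  Lon: 38′ + 49.9″ = 38.83167′; 0 + 38.83167/60 = 0.647194
  W ⇒ negate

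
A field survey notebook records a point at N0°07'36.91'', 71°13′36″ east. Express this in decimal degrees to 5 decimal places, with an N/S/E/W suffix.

φ: 0° + 7/60 + 36.91/3600 = 0 + 0.116667 + 0.010253 = 0.126919
Lon: 13′ + 36″ = 13.60000′; 71 + 13.60000/60 = 71.226667

0.12692° N, 71.22667° E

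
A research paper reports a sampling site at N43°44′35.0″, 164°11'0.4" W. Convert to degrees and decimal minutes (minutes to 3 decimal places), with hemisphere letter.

Lat: seconds/60 = 0.58333; minutes = 44 + 0.58333 = 44.58333
λ: 11 + 0.4/60 = 11.00667′

43° 44.583′ N, 164° 11.007′ W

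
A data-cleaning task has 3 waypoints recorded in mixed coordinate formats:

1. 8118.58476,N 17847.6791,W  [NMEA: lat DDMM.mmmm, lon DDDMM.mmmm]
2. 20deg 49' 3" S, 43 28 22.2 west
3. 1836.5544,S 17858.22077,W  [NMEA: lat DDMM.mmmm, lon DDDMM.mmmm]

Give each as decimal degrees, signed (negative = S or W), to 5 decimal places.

1. 81.30975, -178.79465
2. -20.81750, -43.47283
3. -18.60924, -178.97035

Point 1:
  Latitude: degrees = first 2 digits = 81, minutes = 18.58476; 81 + 18.58476/60 = 81.309746
  N ⇒ keep positive
  λ: degrees = first 3 digits = 178, minutes = 47.6791; 178 + 47.6791/60 = 178.794652
  hemisphere W, so the sign is −
Point 2:
  φ: 49′ + 3″ = 49.05000′; 20 + 49.05000/60 = 20.817500
  S → negative
  λ: 43° + 28/60 + 22.2/3600 = 43 + 0.466667 + 0.006167 = 43.472833
  hemisphere W, so the sign is −
Point 3:
  Lat: degrees = first 2 digits = 18, minutes = 36.5544; 18 + 36.5544/60 = 18.609240
  hemisphere S, so the sign is −
  Longitude: degrees = first 3 digits = 178, minutes = 58.22077; 178 + 58.22077/60 = 178.970346
  W → negative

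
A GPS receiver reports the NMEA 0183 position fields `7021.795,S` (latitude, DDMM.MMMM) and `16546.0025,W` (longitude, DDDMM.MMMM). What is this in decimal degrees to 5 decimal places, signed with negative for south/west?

-70.36325, -165.76671

Lat: degrees = first 2 digits = 70, minutes = 21.795; 70 + 21.795/60 = 70.363250
S ⇒ negate
λ: split at 3 digits → 165° and 46.0025′; 165 + 46.0025/60 = 165.766708
W → negative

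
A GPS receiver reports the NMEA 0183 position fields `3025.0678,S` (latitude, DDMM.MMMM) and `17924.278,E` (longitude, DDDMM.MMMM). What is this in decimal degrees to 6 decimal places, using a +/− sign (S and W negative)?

-30.417797, 179.404633

Latitude: split at 2 digits → 30° and 25.0678′; 30 + 25.0678/60 = 30.4177967
S → negative
λ: split at 3 digits → 179° and 24.278′; 179 + 24.278/60 = 179.4046333
E → positive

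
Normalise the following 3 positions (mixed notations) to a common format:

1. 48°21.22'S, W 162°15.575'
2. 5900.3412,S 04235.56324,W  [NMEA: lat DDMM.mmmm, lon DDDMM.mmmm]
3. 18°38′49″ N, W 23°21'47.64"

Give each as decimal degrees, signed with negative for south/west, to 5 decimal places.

Point 1:
  Lat: 21.22′ = 0.353667°; total 48.353667
  hemisphere S, so the sign is −
  Lon: 15.575′ = 0.259583°; total 162.259583
  W → negative
Point 2:
  φ: degrees = first 2 digits = 59, minutes = 0.3412; 59 + 0.3412/60 = 59.005687
  S ⇒ negate
  λ: degrees = first 3 digits = 42, minutes = 35.56324; 42 + 35.56324/60 = 42.592721
  hemisphere W, so the sign is −
Point 3:
  Lat: 18° + 38/60 + 49/3600 = 18 + 0.633333 + 0.013611 = 18.646944
  N ⇒ keep positive
  Longitude: 23 + 21/60 + 47.64/3600 = 23.363233
  W ⇒ negate

1. -48.35367, -162.25958
2. -59.00569, -42.59272
3. 18.64694, -23.36323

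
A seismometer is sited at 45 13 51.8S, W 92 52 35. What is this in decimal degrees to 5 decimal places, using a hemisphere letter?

45.23106° S, 92.87639° W

Lat: 45 + 13/60 + 51.8/3600 = 45.231056
λ: 52′ + 35″ = 52.58333′; 92 + 52.58333/60 = 92.876389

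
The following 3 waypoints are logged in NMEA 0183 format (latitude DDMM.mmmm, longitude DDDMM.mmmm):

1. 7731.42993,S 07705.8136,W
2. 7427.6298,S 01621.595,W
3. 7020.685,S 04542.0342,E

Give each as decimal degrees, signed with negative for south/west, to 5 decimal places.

Point 1:
  Latitude: degrees = first 2 digits = 77, minutes = 31.42993; 77 + 31.42993/60 = 77.523832
  S ⇒ negate
  Lon: split at 3 digits → 077° and 5.8136′; 77 + 5.8136/60 = 77.096893
  W ⇒ negate
Point 2:
  Lat: degrees = first 2 digits = 74, minutes = 27.6298; 74 + 27.6298/60 = 74.460497
  hemisphere S, so the sign is −
  Lon: degrees = first 3 digits = 16, minutes = 21.595; 16 + 21.595/60 = 16.359917
  W → negative
Point 3:
  Lat: degrees = first 2 digits = 70, minutes = 20.685; 70 + 20.685/60 = 70.344750
  hemisphere S, so the sign is −
  Longitude: split at 3 digits → 045° and 42.0342′; 45 + 42.0342/60 = 45.700570
  E → positive

1. -77.52383, -77.09689
2. -74.46050, -16.35992
3. -70.34475, 45.70057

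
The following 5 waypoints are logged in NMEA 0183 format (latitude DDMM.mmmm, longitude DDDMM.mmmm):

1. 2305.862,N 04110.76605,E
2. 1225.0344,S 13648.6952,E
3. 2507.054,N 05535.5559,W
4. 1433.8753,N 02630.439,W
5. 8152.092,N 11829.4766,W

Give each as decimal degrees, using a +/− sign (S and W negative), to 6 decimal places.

1. 23.097700, 41.179434
2. -12.417240, 136.811587
3. 25.117567, -55.592598
4. 14.564588, -26.507317
5. 81.868200, -118.491277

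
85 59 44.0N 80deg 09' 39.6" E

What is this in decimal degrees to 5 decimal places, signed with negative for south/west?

85.99556, 80.16100

Lat: 59′ + 44″ = 59.73333′; 85 + 59.73333/60 = 85.995556
N → positive
λ: 9′ + 39.6″ = 9.66000′; 80 + 9.66000/60 = 80.161000
E → positive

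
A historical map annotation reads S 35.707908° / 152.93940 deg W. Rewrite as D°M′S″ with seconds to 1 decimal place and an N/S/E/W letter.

Latitude: 0.707908° → 42.47448′; 0.47448 × 60 = 28.469″
Lon: 0.939400° → 56.36400′; 0.36400 × 60 = 21.840″

35°42′28.5″ S, 152°56′21.8″ W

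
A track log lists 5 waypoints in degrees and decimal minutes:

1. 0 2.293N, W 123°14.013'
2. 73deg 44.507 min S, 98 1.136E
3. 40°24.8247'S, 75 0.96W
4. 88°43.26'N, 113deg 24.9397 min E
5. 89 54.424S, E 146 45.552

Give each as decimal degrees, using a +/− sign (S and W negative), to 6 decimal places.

Point 1:
  Latitude: 2.293′ = 0.038217°; total 0.0382167
  N ⇒ keep positive
  Lon: 14.013′ = 0.233550°; total 123.2335500
  hemisphere W, so the sign is −
Point 2:
  Lat: 73 + 44.507/60 = 73.7417833
  hemisphere S, so the sign is −
  Lon: 98 + 1.136/60 = 98.0189333
  E ⇒ keep positive
Point 3:
  Latitude: 24.8247′ = 0.413745°; total 40.4137450
  hemisphere S, so the sign is −
  Lon: 0.96′ = 0.016000°; total 75.0160000
  W ⇒ negate
Point 4:
  Lat: 88 + 43.26/60 = 88.7210000
  N ⇒ keep positive
  λ: 113 + 24.9397/60 = 113.4156617
  E ⇒ keep positive
Point 5:
  Latitude: 89 + 54.424/60 = 89.9070667
  S → negative
  Longitude: 146 + 45.552/60 = 146.7592000
  E ⇒ keep positive

1. 0.038217, -123.233550
2. -73.741783, 98.018933
3. -40.413745, -75.016000
4. 88.721000, 113.415662
5. -89.907067, 146.759200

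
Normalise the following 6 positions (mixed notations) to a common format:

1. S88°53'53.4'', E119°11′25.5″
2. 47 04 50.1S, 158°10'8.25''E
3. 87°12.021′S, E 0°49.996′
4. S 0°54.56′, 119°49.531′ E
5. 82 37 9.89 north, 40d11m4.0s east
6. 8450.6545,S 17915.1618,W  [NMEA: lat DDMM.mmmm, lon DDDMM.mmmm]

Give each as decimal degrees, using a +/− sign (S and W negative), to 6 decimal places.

1. -88.898167, 119.190417
2. -47.080583, 158.168958
3. -87.200350, 0.833267
4. -0.909333, 119.825517
5. 82.619414, 40.184444
6. -84.844242, -179.252697

Point 1:
  Lat: 88° + 53/60 + 53.4/3600 = 88 + 0.883333 + 0.014833 = 88.8981667
  S ⇒ negate
  Longitude: 119 + 11/60 + 25.5/3600 = 119.1904167
  E ⇒ keep positive
Point 2:
  φ: 47 + 4/60 + 50.1/3600 = 47.0805833
  S ⇒ negate
  Lon: 158° + 10/60 + 8.25/3600 = 158 + 0.166667 + 0.002292 = 158.1689583
  E ⇒ keep positive
Point 3:
  φ: 12.021′ = 0.200350°; total 87.2003500
  S ⇒ negate
  Longitude: 0 + 49.996/60 = 0.8332667
  E → positive
Point 4:
  φ: 54.56′ = 0.909333°; total 0.9093333
  hemisphere S, so the sign is −
  λ: 119 + 49.531/60 = 119.8255167
  E ⇒ keep positive
Point 5:
  Latitude: 37′ + 9.89″ = 37.16483′; 82 + 37.16483/60 = 82.6194139
  N → positive
  λ: 40° + 11/60 + 4/3600 = 40 + 0.183333 + 0.001111 = 40.1844444
  E → positive
Point 6:
  Lat: split at 2 digits → 84° and 50.6545′; 84 + 50.6545/60 = 84.8442417
  hemisphere S, so the sign is −
  Longitude: degrees = first 3 digits = 179, minutes = 15.1618; 179 + 15.1618/60 = 179.2526967
  W → negative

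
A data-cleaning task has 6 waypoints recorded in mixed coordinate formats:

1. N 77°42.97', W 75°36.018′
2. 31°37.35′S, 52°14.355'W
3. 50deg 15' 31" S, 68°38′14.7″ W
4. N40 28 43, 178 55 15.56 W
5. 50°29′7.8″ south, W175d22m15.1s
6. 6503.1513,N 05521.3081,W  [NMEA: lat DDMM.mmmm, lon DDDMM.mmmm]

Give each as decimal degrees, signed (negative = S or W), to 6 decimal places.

Point 1:
  Lat: 77 + 42.97/60 = 77.7161667
  N ⇒ keep positive
  Longitude: 75 + 36.018/60 = 75.6003000
  W ⇒ negate
Point 2:
  Latitude: 31 + 37.35/60 = 31.6225000
  hemisphere S, so the sign is −
  Longitude: 14.355′ = 0.239250°; total 52.2392500
  W → negative
Point 3:
  Latitude: 15′ + 31″ = 15.51667′; 50 + 15.51667/60 = 50.2586111
  hemisphere S, so the sign is −
  Lon: 38′ + 14.7″ = 38.24500′; 68 + 38.24500/60 = 68.6374167
  W ⇒ negate
Point 4:
  Latitude: 40 + 28/60 + 43/3600 = 40.4786111
  N → positive
  Lon: 55′ + 15.56″ = 55.25933′; 178 + 55.25933/60 = 178.9209889
  W ⇒ negate
Point 5:
  Lat: 50 + 29/60 + 7.8/3600 = 50.4855000
  S → negative
  Lon: 22′ + 15.1″ = 22.25167′; 175 + 22.25167/60 = 175.3708611
  W → negative
Point 6:
  Lat: split at 2 digits → 65° and 3.1513′; 65 + 3.1513/60 = 65.0525217
  N ⇒ keep positive
  Longitude: split at 3 digits → 055° and 21.3081′; 55 + 21.3081/60 = 55.3551350
  W → negative

1. 77.716167, -75.600300
2. -31.622500, -52.239250
3. -50.258611, -68.637417
4. 40.478611, -178.920989
5. -50.485500, -175.370861
6. 65.052522, -55.355135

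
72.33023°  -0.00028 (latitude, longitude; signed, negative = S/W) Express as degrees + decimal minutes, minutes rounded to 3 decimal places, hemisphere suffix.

φ: minutes = (72.330230 − 72) × 60 = 19.81380
Longitude is negative → W; |value| = 0.000280
Lon: minutes = (0.000280 − 0) × 60 = 0.01680

72° 19.814′ N, 0° 0.017′ W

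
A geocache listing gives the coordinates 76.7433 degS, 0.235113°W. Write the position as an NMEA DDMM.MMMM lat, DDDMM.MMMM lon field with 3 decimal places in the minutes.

7644.598,S / 00014.107,W

Latitude: minutes = (76.743300 − 76) × 60 = 44.59800
Lon: 0° + 0.235113 × 60 = 0° 14.10678′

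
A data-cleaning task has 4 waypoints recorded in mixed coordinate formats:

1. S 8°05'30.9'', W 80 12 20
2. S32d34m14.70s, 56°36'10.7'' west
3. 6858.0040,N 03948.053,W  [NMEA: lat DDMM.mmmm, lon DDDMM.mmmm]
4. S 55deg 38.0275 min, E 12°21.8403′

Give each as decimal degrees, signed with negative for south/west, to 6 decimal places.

Point 1:
  φ: 8° + 5/60 + 30.9/3600 = 8 + 0.083333 + 0.008583 = 8.0919167
  S → negative
  λ: 12′ + 20″ = 12.33333′; 80 + 12.33333/60 = 80.2055556
  W → negative
Point 2:
  φ: 32° + 34/60 + 14.7/3600 = 32 + 0.566667 + 0.004083 = 32.5707500
  S → negative
  Longitude: 56° + 36/60 + 10.7/3600 = 56 + 0.600000 + 0.002972 = 56.6029722
  hemisphere W, so the sign is −
Point 3:
  Latitude: degrees = first 2 digits = 68, minutes = 58.004; 68 + 58.004/60 = 68.9667333
  N ⇒ keep positive
  λ: split at 3 digits → 039° and 48.053′; 39 + 48.053/60 = 39.8008833
  W ⇒ negate
Point 4:
  φ: 55 + 38.0275/60 = 55.6337917
  S ⇒ negate
  Lon: 12 + 21.8403/60 = 12.3640050
  E → positive

1. -8.091917, -80.205556
2. -32.570750, -56.602972
3. 68.966733, -39.800883
4. -55.633792, 12.364005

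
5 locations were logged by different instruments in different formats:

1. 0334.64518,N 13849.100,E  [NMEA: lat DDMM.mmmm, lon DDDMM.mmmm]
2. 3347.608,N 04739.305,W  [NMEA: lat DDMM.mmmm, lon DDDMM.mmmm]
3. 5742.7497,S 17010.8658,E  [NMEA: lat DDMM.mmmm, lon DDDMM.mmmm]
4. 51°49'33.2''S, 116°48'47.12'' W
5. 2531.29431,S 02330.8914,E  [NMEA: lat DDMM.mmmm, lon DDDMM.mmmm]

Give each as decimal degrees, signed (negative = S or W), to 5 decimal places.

1. 3.57742, 138.81833
2. 33.79347, -47.65508
3. -57.71250, 170.18110
4. -51.82589, -116.81309
5. -25.52157, 23.51486

Point 1:
  Latitude: degrees = first 2 digits = 3, minutes = 34.64518; 3 + 34.64518/60 = 3.577420
  N → positive
  Longitude: split at 3 digits → 138° and 49.1′; 138 + 49.1/60 = 138.818333
  E ⇒ keep positive
Point 2:
  φ: split at 2 digits → 33° and 47.608′; 33 + 47.608/60 = 33.793467
  N → positive
  λ: split at 3 digits → 047° and 39.305′; 47 + 39.305/60 = 47.655083
  W ⇒ negate
Point 3:
  Lat: split at 2 digits → 57° and 42.7497′; 57 + 42.7497/60 = 57.712495
  S → negative
  λ: split at 3 digits → 170° and 10.8658′; 170 + 10.8658/60 = 170.181097
  E → positive
Point 4:
  φ: 51° + 49/60 + 33.2/3600 = 51 + 0.816667 + 0.009222 = 51.825889
  S ⇒ negate
  Lon: 48′ + 47.12″ = 48.78533′; 116 + 48.78533/60 = 116.813089
  hemisphere W, so the sign is −
Point 5:
  φ: split at 2 digits → 25° and 31.29431′; 25 + 31.29431/60 = 25.521572
  S ⇒ negate
  λ: split at 3 digits → 023° and 30.8914′; 23 + 30.8914/60 = 23.514857
  E → positive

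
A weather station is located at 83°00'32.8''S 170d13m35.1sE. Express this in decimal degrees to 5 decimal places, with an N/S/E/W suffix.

83.00911° S, 170.22642° E

Lat: 83° + 0/60 + 32.8/3600 = 83 + 0.000000 + 0.009111 = 83.009111
λ: 13′ + 35.1″ = 13.58500′; 170 + 13.58500/60 = 170.226417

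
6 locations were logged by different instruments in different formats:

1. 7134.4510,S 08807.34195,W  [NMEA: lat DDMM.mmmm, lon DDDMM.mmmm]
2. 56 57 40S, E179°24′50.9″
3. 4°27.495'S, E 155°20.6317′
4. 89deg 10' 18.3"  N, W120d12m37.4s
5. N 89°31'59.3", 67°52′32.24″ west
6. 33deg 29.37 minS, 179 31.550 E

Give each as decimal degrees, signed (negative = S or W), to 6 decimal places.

Point 1:
  φ: split at 2 digits → 71° and 34.451′; 71 + 34.451/60 = 71.5741833
  hemisphere S, so the sign is −
  λ: degrees = first 3 digits = 88, minutes = 7.34195; 88 + 7.34195/60 = 88.1223658
  W → negative
Point 2:
  Lat: 57′ + 40″ = 57.66667′; 56 + 57.66667/60 = 56.9611111
  S ⇒ negate
  Longitude: 179 + 24/60 + 50.9/3600 = 179.4141389
  E ⇒ keep positive
Point 3:
  φ: 27.495′ = 0.458250°; total 4.4582500
  S ⇒ negate
  λ: 155 + 20.6317/60 = 155.3438617
  E → positive
Point 4:
  Lat: 89° + 10/60 + 18.3/3600 = 89 + 0.166667 + 0.005083 = 89.1717500
  N ⇒ keep positive
  λ: 120 + 12/60 + 37.4/3600 = 120.2103889
  W → negative
Point 5:
  Latitude: 89 + 31/60 + 59.3/3600 = 89.5331389
  N ⇒ keep positive
  λ: 67° + 52/60 + 32.24/3600 = 67 + 0.866667 + 0.008956 = 67.8756222
  W → negative
Point 6:
  Lat: 29.37′ = 0.489500°; total 33.4895000
  S → negative
  Longitude: 179 + 31.55/60 = 179.5258333
  E → positive

1. -71.574183, -88.122366
2. -56.961111, 179.414139
3. -4.458250, 155.343862
4. 89.171750, -120.210389
5. 89.533139, -67.875622
6. -33.489500, 179.525833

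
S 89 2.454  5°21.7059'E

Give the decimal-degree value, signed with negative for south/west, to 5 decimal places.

-89.04090, 5.36177

Latitude: 89 + 2.454/60 = 89.040900
S → negative
λ: 5 + 21.7059/60 = 5.361765
E ⇒ keep positive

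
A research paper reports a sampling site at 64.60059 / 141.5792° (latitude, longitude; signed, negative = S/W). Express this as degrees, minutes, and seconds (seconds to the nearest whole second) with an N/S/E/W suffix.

64°36′2″ N, 141°34′45″ E

Lat: 0.600590 × 60 = 36.03540′ → 36′, remainder × 60 = 2.12″
Lon: whole degrees 141; 34.75200′ → 34′ and 45.12″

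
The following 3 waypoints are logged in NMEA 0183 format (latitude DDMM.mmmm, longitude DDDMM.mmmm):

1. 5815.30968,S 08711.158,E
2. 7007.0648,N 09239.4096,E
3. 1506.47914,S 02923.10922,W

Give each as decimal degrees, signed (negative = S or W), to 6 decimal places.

1. -58.255161, 87.185967
2. 70.117747, 92.656827
3. -15.107986, -29.385154

Point 1:
  Latitude: degrees = first 2 digits = 58, minutes = 15.30968; 58 + 15.30968/60 = 58.2551613
  S ⇒ negate
  λ: degrees = first 3 digits = 87, minutes = 11.158; 87 + 11.158/60 = 87.1859667
  E ⇒ keep positive
Point 2:
  Lat: degrees = first 2 digits = 70, minutes = 7.0648; 70 + 7.0648/60 = 70.1177467
  N ⇒ keep positive
  Lon: degrees = first 3 digits = 92, minutes = 39.4096; 92 + 39.4096/60 = 92.6568267
  E → positive
Point 3:
  Latitude: split at 2 digits → 15° and 6.47914′; 15 + 6.47914/60 = 15.1079857
  S ⇒ negate
  λ: split at 3 digits → 029° and 23.10922′; 29 + 23.10922/60 = 29.3851537
  W ⇒ negate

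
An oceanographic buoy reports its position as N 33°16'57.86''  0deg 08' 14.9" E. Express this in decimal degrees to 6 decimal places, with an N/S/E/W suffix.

33.282739° N, 0.137472° E

φ: 33 + 16/60 + 57.86/3600 = 33.2827389
λ: 0° + 8/60 + 14.9/3600 = 0 + 0.133333 + 0.004139 = 0.1374722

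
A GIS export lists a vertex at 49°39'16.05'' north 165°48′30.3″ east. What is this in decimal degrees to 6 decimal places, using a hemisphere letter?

φ: 39′ + 16.05″ = 39.26750′; 49 + 39.26750/60 = 49.6544583
Lon: 165 + 48/60 + 30.3/3600 = 165.8084167

49.654458° N, 165.808417° E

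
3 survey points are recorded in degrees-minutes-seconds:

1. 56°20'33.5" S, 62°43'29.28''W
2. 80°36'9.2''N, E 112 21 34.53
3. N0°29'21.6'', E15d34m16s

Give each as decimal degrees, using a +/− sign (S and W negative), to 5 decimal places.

Point 1:
  φ: 20′ + 33.5″ = 20.55833′; 56 + 20.55833/60 = 56.342639
  hemisphere S, so the sign is −
  Lon: 62 + 43/60 + 29.28/3600 = 62.724800
  hemisphere W, so the sign is −
Point 2:
  Latitude: 80° + 36/60 + 9.2/3600 = 80 + 0.600000 + 0.002556 = 80.602556
  N → positive
  Lon: 112° + 21/60 + 34.53/3600 = 112 + 0.350000 + 0.009592 = 112.359592
  E → positive
Point 3:
  Latitude: 0 + 29/60 + 21.6/3600 = 0.489333
  N → positive
  Longitude: 15 + 34/60 + 16/3600 = 15.571111
  E ⇒ keep positive

1. -56.34264, -62.72480
2. 80.60256, 112.35959
3. 0.48933, 15.57111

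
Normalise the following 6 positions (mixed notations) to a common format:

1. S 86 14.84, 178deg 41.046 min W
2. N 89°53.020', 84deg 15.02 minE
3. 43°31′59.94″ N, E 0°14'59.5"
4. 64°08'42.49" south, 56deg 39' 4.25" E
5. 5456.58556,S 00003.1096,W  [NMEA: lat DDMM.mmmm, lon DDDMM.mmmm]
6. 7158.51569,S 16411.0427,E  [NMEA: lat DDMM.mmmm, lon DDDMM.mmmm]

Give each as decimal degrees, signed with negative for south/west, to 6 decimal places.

1. -86.247333, -178.684100
2. 89.883667, 84.250333
3. 43.533317, 0.249861
4. -64.145136, 56.651181
5. -54.943093, -0.051827
6. -71.975262, 164.184045

Point 1:
  Latitude: 86 + 14.84/60 = 86.2473333
  S ⇒ negate
  Lon: 41.046′ = 0.684100°; total 178.6841000
  W ⇒ negate
Point 2:
  Latitude: 53.02′ = 0.883667°; total 89.8836667
  N ⇒ keep positive
  λ: 15.02′ = 0.250333°; total 84.2503333
  E ⇒ keep positive
Point 3:
  Latitude: 43° + 31/60 + 59.94/3600 = 43 + 0.516667 + 0.016650 = 43.5333167
  N → positive
  Longitude: 0° + 14/60 + 59.5/3600 = 0 + 0.233333 + 0.016528 = 0.2498611
  E → positive
Point 4:
  φ: 64° + 8/60 + 42.49/3600 = 64 + 0.133333 + 0.011803 = 64.1451361
  S → negative
  λ: 56 + 39/60 + 4.25/3600 = 56.6511806
  E → positive
Point 5:
  Lat: degrees = first 2 digits = 54, minutes = 56.58556; 54 + 56.58556/60 = 54.9430927
  S ⇒ negate
  λ: split at 3 digits → 000° and 3.1096′; 0 + 3.1096/60 = 0.0518267
  W ⇒ negate
Point 6:
  Latitude: degrees = first 2 digits = 71, minutes = 58.51569; 71 + 58.51569/60 = 71.9752615
  S → negative
  Lon: degrees = first 3 digits = 164, minutes = 11.0427; 164 + 11.0427/60 = 164.1840450
  E ⇒ keep positive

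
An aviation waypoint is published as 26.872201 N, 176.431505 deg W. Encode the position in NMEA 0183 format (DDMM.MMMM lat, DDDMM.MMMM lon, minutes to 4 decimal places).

2652.3321,N / 17625.8903,W

Latitude: minutes = (26.872201 − 26) × 60 = 52.332060
Longitude: 176° + 0.431505 × 60 = 176° 25.890300′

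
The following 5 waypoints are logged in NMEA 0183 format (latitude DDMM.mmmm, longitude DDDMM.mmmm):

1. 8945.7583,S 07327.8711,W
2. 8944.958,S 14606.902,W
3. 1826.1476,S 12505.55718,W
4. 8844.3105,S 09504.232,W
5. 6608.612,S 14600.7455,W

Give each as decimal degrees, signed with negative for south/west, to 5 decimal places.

Point 1:
  Latitude: split at 2 digits → 89° and 45.7583′; 89 + 45.7583/60 = 89.762638
  hemisphere S, so the sign is −
  λ: degrees = first 3 digits = 73, minutes = 27.8711; 73 + 27.8711/60 = 73.464518
  W ⇒ negate
Point 2:
  Latitude: split at 2 digits → 89° and 44.958′; 89 + 44.958/60 = 89.749300
  S → negative
  λ: degrees = first 3 digits = 146, minutes = 6.902; 146 + 6.902/60 = 146.115033
  W → negative
Point 3:
  φ: degrees = first 2 digits = 18, minutes = 26.1476; 18 + 26.1476/60 = 18.435793
  S ⇒ negate
  Longitude: degrees = first 3 digits = 125, minutes = 5.55718; 125 + 5.55718/60 = 125.092620
  W → negative
Point 4:
  φ: split at 2 digits → 88° and 44.3105′; 88 + 44.3105/60 = 88.738508
  S → negative
  Longitude: split at 3 digits → 095° and 4.232′; 95 + 4.232/60 = 95.070533
  W → negative
Point 5:
  Latitude: split at 2 digits → 66° and 8.612′; 66 + 8.612/60 = 66.143533
  hemisphere S, so the sign is −
  λ: split at 3 digits → 146° and 0.7455′; 146 + 0.7455/60 = 146.012425
  hemisphere W, so the sign is −

1. -89.76264, -73.46452
2. -89.74930, -146.11503
3. -18.43579, -125.09262
4. -88.73851, -95.07053
5. -66.14353, -146.01243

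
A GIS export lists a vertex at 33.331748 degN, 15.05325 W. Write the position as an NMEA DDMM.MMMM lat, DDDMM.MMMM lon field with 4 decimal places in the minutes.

3319.9049,N / 01503.1950,W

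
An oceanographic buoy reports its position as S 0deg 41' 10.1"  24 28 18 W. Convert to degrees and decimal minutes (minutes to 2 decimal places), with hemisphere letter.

φ: 41 + 10.1/60 = 41.1683′
Longitude: 28 + 18/60 = 28.3000′

0° 41.17′ S, 24° 28.30′ W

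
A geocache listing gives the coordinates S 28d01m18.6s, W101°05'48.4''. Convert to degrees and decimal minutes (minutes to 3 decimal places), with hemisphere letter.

φ: 1 + 18.6/60 = 1.31000′
λ: 5 + 48.4/60 = 5.80667′

28° 1.310′ S, 101° 5.807′ W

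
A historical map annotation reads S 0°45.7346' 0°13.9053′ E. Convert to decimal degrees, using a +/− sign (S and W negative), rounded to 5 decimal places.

φ: 0 + 45.7346/60 = 0.762243
S ⇒ negate
Lon: 0 + 13.9053/60 = 0.231755
E ⇒ keep positive

-0.76224, 0.23176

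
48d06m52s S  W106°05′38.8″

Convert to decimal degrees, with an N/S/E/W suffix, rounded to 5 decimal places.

Latitude: 6′ + 52″ = 6.86667′; 48 + 6.86667/60 = 48.114444
Lon: 106 + 5/60 + 38.8/3600 = 106.094111

48.11444° S, 106.09411° W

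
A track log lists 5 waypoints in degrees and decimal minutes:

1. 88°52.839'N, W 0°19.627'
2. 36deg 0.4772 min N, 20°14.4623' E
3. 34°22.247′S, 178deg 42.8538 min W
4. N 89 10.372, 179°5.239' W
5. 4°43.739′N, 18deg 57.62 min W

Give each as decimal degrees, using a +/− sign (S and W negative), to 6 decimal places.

1. 88.880650, -0.327117
2. 36.007953, 20.241038
3. -34.370783, -178.714230
4. 89.172867, -179.087317
5. 4.728983, -18.960333

Point 1:
  Lat: 88 + 52.839/60 = 88.8806500
  N ⇒ keep positive
  λ: 19.627′ = 0.327117°; total 0.3271167
  W ⇒ negate
Point 2:
  φ: 0.4772′ = 0.007953°; total 36.0079533
  N ⇒ keep positive
  Longitude: 14.4623′ = 0.241038°; total 20.2410383
  E ⇒ keep positive
Point 3:
  Latitude: 34 + 22.247/60 = 34.3707833
  S ⇒ negate
  Lon: 178 + 42.8538/60 = 178.7142300
  hemisphere W, so the sign is −
Point 4:
  Lat: 10.372′ = 0.172867°; total 89.1728667
  N ⇒ keep positive
  λ: 5.239′ = 0.087317°; total 179.0873167
  hemisphere W, so the sign is −
Point 5:
  φ: 4 + 43.739/60 = 4.7289833
  N → positive
  Lon: 57.62′ = 0.960333°; total 18.9603333
  hemisphere W, so the sign is −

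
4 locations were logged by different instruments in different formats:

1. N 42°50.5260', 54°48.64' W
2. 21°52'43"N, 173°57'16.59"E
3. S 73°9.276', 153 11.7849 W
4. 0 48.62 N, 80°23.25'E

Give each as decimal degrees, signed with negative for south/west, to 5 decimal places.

Point 1:
  Lat: 50.526′ = 0.842100°; total 42.842100
  N → positive
  Longitude: 54 + 48.64/60 = 54.810667
  W ⇒ negate
Point 2:
  Latitude: 21° + 52/60 + 43/3600 = 21 + 0.866667 + 0.011944 = 21.878611
  N ⇒ keep positive
  Longitude: 173 + 57/60 + 16.59/3600 = 173.954608
  E ⇒ keep positive
Point 3:
  φ: 73 + 9.276/60 = 73.154600
  S → negative
  Lon: 11.7849′ = 0.196415°; total 153.196415
  W → negative
Point 4:
  φ: 48.62′ = 0.810333°; total 0.810333
  N → positive
  λ: 80 + 23.25/60 = 80.387500
  E → positive

1. 42.84210, -54.81067
2. 21.87861, 173.95461
3. -73.15460, -153.19642
4. 0.81033, 80.38750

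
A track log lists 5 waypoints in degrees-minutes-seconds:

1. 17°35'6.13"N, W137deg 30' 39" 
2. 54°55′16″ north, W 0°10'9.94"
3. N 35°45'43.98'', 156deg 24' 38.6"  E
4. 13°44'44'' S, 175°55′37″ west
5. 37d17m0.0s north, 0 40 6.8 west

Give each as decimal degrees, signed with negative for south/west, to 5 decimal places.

1. 17.58504, -137.51083
2. 54.92111, -0.16943
3. 35.76222, 156.41072
4. -13.74556, -175.92694
5. 37.28333, -0.66856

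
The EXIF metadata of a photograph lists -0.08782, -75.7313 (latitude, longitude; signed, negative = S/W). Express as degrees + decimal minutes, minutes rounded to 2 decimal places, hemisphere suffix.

0° 5.27′ S, 75° 43.88′ W

Latitude is negative → S; |value| = 0.087820
Latitude: fractional part 0.087820 → 5.2692 minutes
Longitude is negative → W; |value| = 75.731300
λ: 75° + 0.731300 × 60 = 75° 43.8780′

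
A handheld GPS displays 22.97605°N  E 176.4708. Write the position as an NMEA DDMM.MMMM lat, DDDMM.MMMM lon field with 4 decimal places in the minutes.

2258.5630,N / 17628.2480,E

φ: minutes = (22.976050 − 22) × 60 = 58.563000
Lon: minutes = (176.470800 − 176) × 60 = 28.248000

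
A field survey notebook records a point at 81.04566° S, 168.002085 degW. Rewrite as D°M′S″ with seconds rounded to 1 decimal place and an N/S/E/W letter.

φ: 0.045660° → 2.73960′; 0.73960 × 60 = 44.376″
Lon: 0.002085° → 0.12510′; 0.12510 × 60 = 7.506″

81°02′44.4″ S, 168°00′7.5″ W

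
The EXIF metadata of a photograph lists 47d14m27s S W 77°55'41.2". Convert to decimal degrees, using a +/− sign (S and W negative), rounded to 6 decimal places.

φ: 47 + 14/60 + 27/3600 = 47.2408333
S ⇒ negate
λ: 77° + 55/60 + 41.2/3600 = 77 + 0.916667 + 0.011444 = 77.9281111
W → negative

-47.240833, -77.928111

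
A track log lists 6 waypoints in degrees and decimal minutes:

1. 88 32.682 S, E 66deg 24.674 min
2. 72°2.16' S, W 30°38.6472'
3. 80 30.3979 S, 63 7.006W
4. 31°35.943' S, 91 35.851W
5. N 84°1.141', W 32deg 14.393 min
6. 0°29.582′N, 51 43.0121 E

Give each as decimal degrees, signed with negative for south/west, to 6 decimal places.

1. -88.544700, 66.411233
2. -72.036000, -30.644120
3. -80.506632, -63.116767
4. -31.599050, -91.597517
5. 84.019017, -32.239883
6. 0.493033, 51.716868

Point 1:
  φ: 32.682′ = 0.544700°; total 88.5447000
  S ⇒ negate
  Lon: 24.674′ = 0.411233°; total 66.4112333
  E ⇒ keep positive
Point 2:
  φ: 72 + 2.16/60 = 72.0360000
  S → negative
  Longitude: 38.6472′ = 0.644120°; total 30.6441200
  W → negative
Point 3:
  Latitude: 80 + 30.3979/60 = 80.5066317
  S → negative
  λ: 7.006′ = 0.116767°; total 63.1167667
  W → negative
Point 4:
  φ: 35.943′ = 0.599050°; total 31.5990500
  S ⇒ negate
  Lon: 91 + 35.851/60 = 91.5975167
  hemisphere W, so the sign is −
Point 5:
  φ: 84 + 1.141/60 = 84.0190167
  N ⇒ keep positive
  λ: 32 + 14.393/60 = 32.2398833
  W ⇒ negate
Point 6:
  φ: 0 + 29.582/60 = 0.4930333
  N ⇒ keep positive
  Lon: 51 + 43.0121/60 = 51.7168683
  E → positive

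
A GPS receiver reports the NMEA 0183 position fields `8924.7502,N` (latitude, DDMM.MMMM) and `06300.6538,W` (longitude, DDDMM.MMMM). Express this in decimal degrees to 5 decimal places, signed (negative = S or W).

Lat: degrees = first 2 digits = 89, minutes = 24.7502; 89 + 24.7502/60 = 89.412503
N → positive
λ: split at 3 digits → 063° and 0.6538′; 63 + 0.6538/60 = 63.010897
W → negative

89.41250, -63.01090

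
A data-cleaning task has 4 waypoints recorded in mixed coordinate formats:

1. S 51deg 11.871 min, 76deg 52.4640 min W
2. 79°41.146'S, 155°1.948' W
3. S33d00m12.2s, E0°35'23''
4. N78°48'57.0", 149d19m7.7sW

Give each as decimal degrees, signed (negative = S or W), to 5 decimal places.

1. -51.19785, -76.87440
2. -79.68577, -155.03247
3. -33.00339, 0.58972
4. 78.81583, -149.31881

Point 1:
  Lat: 51 + 11.871/60 = 51.197850
  hemisphere S, so the sign is −
  λ: 52.464′ = 0.874400°; total 76.874400
  W ⇒ negate
Point 2:
  Lat: 41.146′ = 0.685767°; total 79.685767
  hemisphere S, so the sign is −
  λ: 155 + 1.948/60 = 155.032467
  hemisphere W, so the sign is −
Point 3:
  Lat: 0′ + 12.2″ = 0.20333′; 33 + 0.20333/60 = 33.003389
  S → negative
  λ: 35′ + 23″ = 35.38333′; 0 + 35.38333/60 = 0.589722
  E → positive
Point 4:
  φ: 78° + 48/60 + 57/3600 = 78 + 0.800000 + 0.015833 = 78.815833
  N ⇒ keep positive
  Lon: 19′ + 7.7″ = 19.12833′; 149 + 19.12833/60 = 149.318806
  hemisphere W, so the sign is −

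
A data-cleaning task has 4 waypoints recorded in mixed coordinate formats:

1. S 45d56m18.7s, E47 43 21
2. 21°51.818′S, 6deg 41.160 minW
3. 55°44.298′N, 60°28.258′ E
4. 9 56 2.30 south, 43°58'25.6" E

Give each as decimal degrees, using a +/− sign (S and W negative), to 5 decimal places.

1. -45.93853, 47.72250
2. -21.86363, -6.68600
3. 55.73830, 60.47097
4. -9.93397, 43.97378

Point 1:
  Latitude: 45° + 56/60 + 18.7/3600 = 45 + 0.933333 + 0.005194 = 45.938528
  S ⇒ negate
  λ: 43′ + 21″ = 43.35000′; 47 + 43.35000/60 = 47.722500
  E → positive
Point 2:
  φ: 51.818′ = 0.863633°; total 21.863633
  S ⇒ negate
  λ: 41.16′ = 0.686000°; total 6.686000
  W → negative
Point 3:
  Latitude: 55 + 44.298/60 = 55.738300
  N → positive
  Lon: 60 + 28.258/60 = 60.470967
  E → positive
Point 4:
  φ: 56′ + 2.3″ = 56.03833′; 9 + 56.03833/60 = 9.933972
  hemisphere S, so the sign is −
  Lon: 43 + 58/60 + 25.6/3600 = 43.973778
  E ⇒ keep positive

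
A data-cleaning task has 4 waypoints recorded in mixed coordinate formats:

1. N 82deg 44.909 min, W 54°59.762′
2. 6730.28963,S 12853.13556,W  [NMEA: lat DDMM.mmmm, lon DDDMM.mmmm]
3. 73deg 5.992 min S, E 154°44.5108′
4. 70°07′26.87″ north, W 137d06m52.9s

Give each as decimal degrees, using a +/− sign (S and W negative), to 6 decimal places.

1. 82.748483, -54.996033
2. -67.504827, -128.885593
3. -73.099867, 154.741847
4. 70.124131, -137.114694

Point 1:
  φ: 44.909′ = 0.748483°; total 82.7484833
  N ⇒ keep positive
  Longitude: 54 + 59.762/60 = 54.9960333
  W → negative
Point 2:
  Latitude: split at 2 digits → 67° and 30.28963′; 67 + 30.28963/60 = 67.5048272
  hemisphere S, so the sign is −
  Lon: degrees = first 3 digits = 128, minutes = 53.13556; 128 + 53.13556/60 = 128.8855927
  W ⇒ negate
Point 3:
  Latitude: 5.992′ = 0.099867°; total 73.0998667
  hemisphere S, so the sign is −
  Lon: 44.5108′ = 0.741847°; total 154.7418467
  E → positive
Point 4:
  Lat: 70 + 7/60 + 26.87/3600 = 70.1241306
  N ⇒ keep positive
  λ: 137° + 6/60 + 52.9/3600 = 137 + 0.100000 + 0.014694 = 137.1146944
  W ⇒ negate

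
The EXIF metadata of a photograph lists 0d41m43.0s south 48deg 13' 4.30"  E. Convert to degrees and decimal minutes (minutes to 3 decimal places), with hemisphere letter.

0° 41.717′ S, 48° 13.072′ E

Lat: 41 + 43/60 = 41.71667′
Longitude: 13 + 4.3/60 = 13.07167′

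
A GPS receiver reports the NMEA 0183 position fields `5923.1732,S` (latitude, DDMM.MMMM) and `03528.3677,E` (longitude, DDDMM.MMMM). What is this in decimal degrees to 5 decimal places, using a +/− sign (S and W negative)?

-59.38622, 35.47280

Latitude: split at 2 digits → 59° and 23.1732′; 59 + 23.1732/60 = 59.386220
hemisphere S, so the sign is −
λ: split at 3 digits → 035° and 28.3677′; 35 + 28.3677/60 = 35.472795
E → positive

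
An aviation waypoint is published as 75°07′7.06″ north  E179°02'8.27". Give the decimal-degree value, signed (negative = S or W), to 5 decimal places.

75.11863, 179.03563

Lat: 7′ + 7.06″ = 7.11767′; 75 + 7.11767/60 = 75.118628
N ⇒ keep positive
Longitude: 179 + 2/60 + 8.27/3600 = 179.035631
E → positive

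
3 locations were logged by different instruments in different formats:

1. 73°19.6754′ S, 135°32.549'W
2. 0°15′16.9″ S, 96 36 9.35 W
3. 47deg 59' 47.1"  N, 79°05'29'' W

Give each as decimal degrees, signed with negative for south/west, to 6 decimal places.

1. -73.327923, -135.542483
2. -0.254694, -96.602597
3. 47.996417, -79.091389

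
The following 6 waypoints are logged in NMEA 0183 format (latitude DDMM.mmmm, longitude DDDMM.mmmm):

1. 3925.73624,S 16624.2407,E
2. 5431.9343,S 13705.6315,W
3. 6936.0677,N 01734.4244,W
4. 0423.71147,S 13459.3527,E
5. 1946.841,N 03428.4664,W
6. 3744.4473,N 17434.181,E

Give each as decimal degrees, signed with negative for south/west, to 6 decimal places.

1. -39.428937, 166.404012
2. -54.532238, -137.093858
3. 69.601128, -17.573740
4. -4.395191, 134.989212
5. 19.780683, -34.474440
6. 37.740788, 174.569683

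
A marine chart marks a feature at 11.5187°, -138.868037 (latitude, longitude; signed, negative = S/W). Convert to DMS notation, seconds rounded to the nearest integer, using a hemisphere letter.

11°31′7″ N, 138°52′5″ W

Latitude: 0.518700° → 31.12200′; 0.12200 × 60 = 7.32″
Longitude is negative → W; |value| = 138.868037
λ: 0.868037 × 60 = 52.08222′ → 52′, remainder × 60 = 4.93″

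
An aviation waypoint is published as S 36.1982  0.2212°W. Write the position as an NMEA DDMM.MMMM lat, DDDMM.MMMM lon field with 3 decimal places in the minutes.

3611.892,S / 00013.272,W

Latitude: 36° + 0.198200 × 60 = 36° 11.89200′
Longitude: 0° + 0.221200 × 60 = 0° 13.27200′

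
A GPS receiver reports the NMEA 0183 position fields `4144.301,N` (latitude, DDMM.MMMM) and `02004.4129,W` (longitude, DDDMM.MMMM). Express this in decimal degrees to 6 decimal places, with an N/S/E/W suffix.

φ: split at 2 digits → 41° and 44.301′; 41 + 44.301/60 = 41.7383500
Longitude: split at 3 digits → 020° and 4.4129′; 20 + 4.4129/60 = 20.0735483

41.738350° N, 20.073548° W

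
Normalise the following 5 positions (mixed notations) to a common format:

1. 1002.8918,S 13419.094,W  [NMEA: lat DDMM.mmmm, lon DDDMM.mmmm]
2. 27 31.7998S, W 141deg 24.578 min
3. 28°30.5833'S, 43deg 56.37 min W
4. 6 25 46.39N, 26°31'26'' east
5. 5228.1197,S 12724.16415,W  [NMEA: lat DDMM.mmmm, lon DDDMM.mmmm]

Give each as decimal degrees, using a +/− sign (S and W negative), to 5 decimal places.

1. -10.04820, -134.31823
2. -27.53000, -141.40963
3. -28.50972, -43.93950
4. 6.42955, 26.52389
5. -52.46866, -127.40274

Point 1:
  Latitude: degrees = first 2 digits = 10, minutes = 2.8918; 10 + 2.8918/60 = 10.048197
  S → negative
  Lon: split at 3 digits → 134° and 19.094′; 134 + 19.094/60 = 134.318233
  W → negative
Point 2:
  φ: 31.7998′ = 0.529997°; total 27.529997
  hemisphere S, so the sign is −
  Lon: 141 + 24.578/60 = 141.409633
  W → negative
Point 3:
  Latitude: 28 + 30.5833/60 = 28.509722
  S ⇒ negate
  λ: 43 + 56.37/60 = 43.939500
  W → negative
Point 4:
  φ: 6° + 25/60 + 46.39/3600 = 6 + 0.416667 + 0.012886 = 6.429553
  N → positive
  Longitude: 31′ + 26″ = 31.43333′; 26 + 31.43333/60 = 26.523889
  E ⇒ keep positive
Point 5:
  Latitude: degrees = first 2 digits = 52, minutes = 28.1197; 52 + 28.1197/60 = 52.468662
  hemisphere S, so the sign is −
  λ: degrees = first 3 digits = 127, minutes = 24.16415; 127 + 24.16415/60 = 127.402736
  hemisphere W, so the sign is −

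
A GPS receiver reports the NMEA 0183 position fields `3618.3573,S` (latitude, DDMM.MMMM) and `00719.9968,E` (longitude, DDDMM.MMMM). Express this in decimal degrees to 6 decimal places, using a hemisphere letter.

36.305955° S, 7.333280° E

Lat: split at 2 digits → 36° and 18.3573′; 36 + 18.3573/60 = 36.3059550
λ: split at 3 digits → 007° and 19.9968′; 7 + 19.9968/60 = 7.3332800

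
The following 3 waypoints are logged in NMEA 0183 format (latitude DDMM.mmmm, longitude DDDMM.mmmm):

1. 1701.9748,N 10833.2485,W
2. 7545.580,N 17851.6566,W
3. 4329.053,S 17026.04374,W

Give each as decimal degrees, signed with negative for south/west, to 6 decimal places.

1. 17.032913, -108.554142
2. 75.759667, -178.860943
3. -43.484217, -170.434062

Point 1:
  φ: split at 2 digits → 17° and 1.9748′; 17 + 1.9748/60 = 17.0329133
  N ⇒ keep positive
  Longitude: degrees = first 3 digits = 108, minutes = 33.2485; 108 + 33.2485/60 = 108.5541417
  W ⇒ negate
Point 2:
  Lat: split at 2 digits → 75° and 45.58′; 75 + 45.58/60 = 75.7596667
  N ⇒ keep positive
  Longitude: split at 3 digits → 178° and 51.6566′; 178 + 51.6566/60 = 178.8609433
  W ⇒ negate
Point 3:
  Lat: split at 2 digits → 43° and 29.053′; 43 + 29.053/60 = 43.4842167
  S → negative
  λ: degrees = first 3 digits = 170, minutes = 26.04374; 170 + 26.04374/60 = 170.4340623
  W ⇒ negate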